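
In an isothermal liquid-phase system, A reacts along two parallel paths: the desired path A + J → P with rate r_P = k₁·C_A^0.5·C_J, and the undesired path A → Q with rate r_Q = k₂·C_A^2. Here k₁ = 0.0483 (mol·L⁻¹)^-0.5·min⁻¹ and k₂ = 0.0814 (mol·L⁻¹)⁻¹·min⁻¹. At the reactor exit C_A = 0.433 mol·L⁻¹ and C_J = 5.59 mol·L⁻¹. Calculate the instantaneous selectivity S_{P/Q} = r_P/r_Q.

11.6

S_{P/Q} = r_P/r_Q = (k₁·C_A^0.5·C_J)/(k₂·C_A^2) = (k₁/k₂)·C_A^-1.5·C_J.
= (0.0483×0.4330^0.5×5.590) / (0.0814×0.4330^2) = 0.1777/0.01526 = 11.6.
The undesired path is higher order in A, so low C_A (CSTR or dilute feed) favours P.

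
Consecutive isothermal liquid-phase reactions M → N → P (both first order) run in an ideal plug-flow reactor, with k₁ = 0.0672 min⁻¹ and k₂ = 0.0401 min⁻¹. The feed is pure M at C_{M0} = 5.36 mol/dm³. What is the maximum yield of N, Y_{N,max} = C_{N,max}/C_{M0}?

0.466

Evaluating C_N at τ_opt = ln(k₂/k₁)/(k₂−k₁) gives C_{N,max}/C_{M0} = (k₁/k₂)^[k₂/(k₂−k₁)].
= (0.0672/0.0401)^(0.0401/(0.0401−0.0672)) = (1.676)^(-1.480) = 0.4658.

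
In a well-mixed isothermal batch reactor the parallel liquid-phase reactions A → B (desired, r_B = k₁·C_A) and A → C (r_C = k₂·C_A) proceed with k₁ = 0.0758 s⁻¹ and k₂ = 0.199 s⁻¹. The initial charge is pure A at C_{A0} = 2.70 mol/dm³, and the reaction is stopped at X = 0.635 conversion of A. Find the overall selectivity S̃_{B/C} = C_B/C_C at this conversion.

0.381

C_A = C_{A0}(1−X) = 0.9855 mol/dm³.
Both paths are first order in A, so the instantaneous fraction to B is constant: dC_B/d(−C_A) = k₁/(k₁+k₂) = 0.2758.
C_B = 0.2758·(C_{A0}−C_A) = 0.2758×1.715 = 0.473 mol/dm³.
C_C = (C_{A0}−C_A)−C_B = 1.242 mol/dm³; S̃_{B/C} = 0.4729/1.242 = 0.381.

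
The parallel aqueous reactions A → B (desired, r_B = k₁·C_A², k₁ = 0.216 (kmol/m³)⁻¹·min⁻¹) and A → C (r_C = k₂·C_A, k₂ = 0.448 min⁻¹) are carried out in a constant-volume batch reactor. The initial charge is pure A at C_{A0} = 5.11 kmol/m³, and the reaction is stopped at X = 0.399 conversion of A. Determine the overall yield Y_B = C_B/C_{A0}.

0.264

C_A = C_{A0}(1−X) = 3.071 kmol/m³.
Along a PFR/batch, dC_C/dC_A = −r_C/(r_B+r_C) = −k₂/(k₂+k₁·C_A).
Integrating from C_{A0} to C_A: C_C = (0.448/0.216)·ln[(0.448+0.216·5.11)/(0.448+0.216·3.07)] = 2.074·ln(1.552/1.111) = 0.6923 kmol/m³.
Then C_B = (C_{A0}−C_A) − C_C = 2.039 − 0.6923 = 1.347 kmol/m³.
Y_B = C_B/C_{A0} = 1.347/5.11 = 0.264.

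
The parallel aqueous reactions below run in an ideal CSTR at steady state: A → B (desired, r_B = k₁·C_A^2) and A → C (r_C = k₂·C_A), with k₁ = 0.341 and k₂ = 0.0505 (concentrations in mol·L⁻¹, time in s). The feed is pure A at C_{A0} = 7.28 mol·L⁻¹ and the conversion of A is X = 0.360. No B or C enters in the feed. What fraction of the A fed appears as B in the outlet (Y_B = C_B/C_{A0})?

0.349

Exit C_A = C_{A0}(1−X) = 7.28×0.640 = 4.659 mol·L⁻¹.
A CSTR operates uniformly at the exit composition, giving r_B = 7.402 and r_C = 0.2353 (each k·C_A^n at C_A = 4.659).
Fraction of consumed A going to B: r_B/(r_B+r_C) = 0.9692.
C_B = 0.9692·C_{A0}·X = 0.9692×7.28×0.360 = 2.54 mol·L⁻¹; Y_B = C_B/C_{A0} = 0.349.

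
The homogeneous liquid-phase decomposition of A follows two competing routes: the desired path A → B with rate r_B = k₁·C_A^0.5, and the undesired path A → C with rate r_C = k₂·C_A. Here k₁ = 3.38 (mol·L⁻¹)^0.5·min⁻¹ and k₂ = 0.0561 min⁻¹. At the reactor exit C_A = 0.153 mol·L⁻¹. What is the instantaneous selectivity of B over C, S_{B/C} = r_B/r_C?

154

S_{B/C} = r_B/r_C = (k₁·C_A^0.5)/(k₂·C_A) = (k₁/k₂)·C_A^-0.5.
= (3.38×0.1530^0.5) / (0.0561×0.1530) = 1.322/0.008583 = 154.
The undesired path is higher order in A, so low C_A (CSTR or dilute feed) favours B.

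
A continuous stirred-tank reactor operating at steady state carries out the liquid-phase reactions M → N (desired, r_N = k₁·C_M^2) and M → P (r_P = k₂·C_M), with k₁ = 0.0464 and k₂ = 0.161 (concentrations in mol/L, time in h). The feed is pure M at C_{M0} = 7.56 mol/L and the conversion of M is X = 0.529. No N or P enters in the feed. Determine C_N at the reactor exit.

Exit C_M = C_{M0}(1−X) = 7.56×0.471 = 3.561 mol/L.
Rates in a CSTR are evaluated at the outlet concentration: r_N = 0.0464×3.561^2 = 0.5883, r_P = 0.161×3.561 = 0.5733.
Fraction of consumed M going to N: r_N/(r_N+r_P) = 0.5065.
C_N = 0.5065·C_{M0}·X = 0.5065×7.56×0.529 = 2.03 mol/L.

2.03 mol/L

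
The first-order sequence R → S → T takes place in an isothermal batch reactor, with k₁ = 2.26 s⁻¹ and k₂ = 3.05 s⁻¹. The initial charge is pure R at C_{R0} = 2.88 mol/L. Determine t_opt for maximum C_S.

The intermediate peaks when r₁ = r₂, i.e. k₁e^(−k₁t) = k₂e^(−k₂t), giving t_opt = ln(k₂/k₁)/(k₂−k₁).
= ln(3.05/2.26)/(3.05−2.26) = ln(1.350)/0.7900 = 0.2998/0.7900 = 0.379 s.

0.379 s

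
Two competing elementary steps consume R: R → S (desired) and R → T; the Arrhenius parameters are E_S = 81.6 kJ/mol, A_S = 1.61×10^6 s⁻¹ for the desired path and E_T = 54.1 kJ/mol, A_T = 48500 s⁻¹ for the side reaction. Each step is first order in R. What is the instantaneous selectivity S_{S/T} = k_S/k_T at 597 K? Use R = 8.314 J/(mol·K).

0.130

Since both paths have the same order in R, the concentration cancels and S_{S/T} = k_S/k_T = (A_S/A_T)·exp[(E_T−E_S)/(RT)].
(E_T−E_S)/(RT) = (54.1−81.6)×10³/(8.314×597) = -27500/4963 = -5.540.
k_S/k_T = (1.61×10^6/48500)·exp(-5.540) = 33.20 × 0.003925 = 0.130.
Since E_S > E_T, raising the temperature improves selectivity toward S.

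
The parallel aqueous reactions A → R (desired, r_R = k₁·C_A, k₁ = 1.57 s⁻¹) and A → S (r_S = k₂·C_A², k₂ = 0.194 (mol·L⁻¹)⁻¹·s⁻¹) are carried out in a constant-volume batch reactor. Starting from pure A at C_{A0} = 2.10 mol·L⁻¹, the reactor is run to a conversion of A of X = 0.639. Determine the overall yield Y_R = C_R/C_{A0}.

C_A = C_{A0}(1−X) = 0.7581 mol·L⁻¹.
Along a PFR/batch, dC_R/dC_A = −r_R/(r_R+r_S) = −k₁/(k₁+k₂·C_A).
Integrating from C_{A0} to C_A: C_R = (1.57/0.194)·ln[(1.57+0.194·2.10)/(1.57+0.194·0.758)] = 8.093·ln(1.977/1.717) = 1.142 mol·L⁻¹.
Y_R = C_R/C_{A0} = 1.142/2.10 = 0.544.

0.544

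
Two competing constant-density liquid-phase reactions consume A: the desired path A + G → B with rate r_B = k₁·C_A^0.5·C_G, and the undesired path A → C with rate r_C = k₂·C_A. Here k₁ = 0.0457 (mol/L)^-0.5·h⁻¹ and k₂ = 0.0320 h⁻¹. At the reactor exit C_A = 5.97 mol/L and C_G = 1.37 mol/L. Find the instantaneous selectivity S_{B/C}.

S_{B/C} = r_B/r_C = (k₁·C_A^0.5·C_G)/(k₂·C_A) = (k₁/k₂)·C_A^-0.5·C_G.
= (0.0457×5.970^0.5×1.370) / (0.0320×5.970) = 0.1530/0.1910 = 0.801.
The undesired path is higher order in A, so low C_A (CSTR or dilute feed) favours B.

0.801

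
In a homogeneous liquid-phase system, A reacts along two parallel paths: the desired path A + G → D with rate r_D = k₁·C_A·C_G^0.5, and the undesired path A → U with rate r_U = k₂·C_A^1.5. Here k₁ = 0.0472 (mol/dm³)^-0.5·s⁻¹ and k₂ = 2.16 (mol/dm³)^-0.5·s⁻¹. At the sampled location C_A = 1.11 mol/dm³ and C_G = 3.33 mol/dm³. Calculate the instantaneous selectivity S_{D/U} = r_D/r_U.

0.0378

S_{D/U} = r_D/r_U = (k₁·C_A·C_G^0.5)/(k₂·C_A^1.5) = (k₁/k₂)·C_A^-0.5·C_G^0.5.
= (0.0472×1.110×3.330^0.5) / (2.16×1.110^1.5) = 0.09561/2.526 = 0.0378.
The undesired path is higher order in A, so low C_A (CSTR or dilute feed) favours D.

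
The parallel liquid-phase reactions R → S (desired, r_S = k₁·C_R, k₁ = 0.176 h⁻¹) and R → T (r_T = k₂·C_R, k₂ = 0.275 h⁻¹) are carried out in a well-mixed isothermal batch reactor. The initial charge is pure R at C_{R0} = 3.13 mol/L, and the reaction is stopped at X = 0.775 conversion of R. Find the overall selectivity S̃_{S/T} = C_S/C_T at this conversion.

0.640

C_R = C_{R0}(1−X) = 0.7042 mol/L.
Both paths are first order in R, so the instantaneous fraction to S is constant: dC_S/d(−C_R) = k₁/(k₁+k₂) = 0.3902.
C_S = 0.3902·(C_{R0}−C_R) = 0.3902×2.426 = 0.947 mol/L.
C_T = (C_{R0}−C_R)−C_S = 1.479 mol/L; S̃_{S/T} = 0.9466/1.479 = 0.640.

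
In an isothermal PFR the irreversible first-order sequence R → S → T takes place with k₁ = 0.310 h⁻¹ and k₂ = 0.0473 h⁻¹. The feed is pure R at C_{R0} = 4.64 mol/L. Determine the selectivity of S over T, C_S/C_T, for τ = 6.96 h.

The intermediate concentration in a first-order A→B→C sequence is C_S = k₁C_{R0}(e^(−k₁τ) − e^(−k₂τ))/(k₂−k₁).
e^(−k₁τ) = e^(−0.310×6.96) = e^(−2.158) = 0.1156; e^(−k₂τ) = e^(−0.3292) = 0.7195.
C_S = 0.310×4.64/(0.0473−0.310) × (0.1156−0.7195) = (-5.475)×(-0.6039) = 3.307 mol/L.
C_R = C_{R0}e^(−k₁τ) = 0.5364 mol/L, so C_T = C_{R0}−C_R−C_S = 0.7970 mol/L; C_S/C_T = 4.15.

4.15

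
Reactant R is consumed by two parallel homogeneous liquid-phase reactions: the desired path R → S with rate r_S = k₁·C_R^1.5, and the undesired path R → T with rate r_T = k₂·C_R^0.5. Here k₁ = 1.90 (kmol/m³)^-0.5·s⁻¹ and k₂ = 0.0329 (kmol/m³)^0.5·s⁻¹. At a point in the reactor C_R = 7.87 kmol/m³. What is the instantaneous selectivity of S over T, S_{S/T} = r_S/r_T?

454

S_{S/T} = r_S/r_T = (k₁·C_R^1.5)/(k₂·C_R^0.5) = (k₁/k₂)·C_R.
= (1.90×7.870^1.5) / (0.0329×7.870^0.5) = 41.95/0.09230 = 454.
Since the desired path is higher order in R, keeping C_R high (PFR or concentrated feed) favours S.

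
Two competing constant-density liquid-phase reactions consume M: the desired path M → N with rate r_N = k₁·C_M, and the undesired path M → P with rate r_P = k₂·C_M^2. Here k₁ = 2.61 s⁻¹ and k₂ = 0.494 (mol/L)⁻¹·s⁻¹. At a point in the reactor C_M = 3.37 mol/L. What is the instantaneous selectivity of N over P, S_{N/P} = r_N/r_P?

S_{N/P} = r_N/r_P = (k₁·C_M)/(k₂·C_M^2) = (k₁/k₂)·C_M⁻¹.
= (2.61×3.370) / (0.494×3.370^2) = 8.796/5.610 = 1.57.
The undesired path is higher order in M, so low C_M (CSTR or dilute feed) favours N.

1.57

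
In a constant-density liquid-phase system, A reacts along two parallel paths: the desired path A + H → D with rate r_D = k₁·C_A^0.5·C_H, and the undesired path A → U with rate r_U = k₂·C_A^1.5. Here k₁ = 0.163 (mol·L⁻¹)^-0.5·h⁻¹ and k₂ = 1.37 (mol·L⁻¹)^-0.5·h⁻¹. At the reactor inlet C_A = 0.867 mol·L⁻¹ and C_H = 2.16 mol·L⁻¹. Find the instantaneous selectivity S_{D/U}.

S_{D/U} = r_D/r_U = (k₁·C_A^0.5·C_H)/(k₂·C_A^1.5) = (k₁/k₂)·C_A⁻¹·C_H.
= (0.163×0.8670^0.5×2.160) / (1.37×0.8670^1.5) = 0.3278/1.106 = 0.296.
The undesired path is higher order in A, so low C_A (CSTR or dilute feed) favours D.

0.296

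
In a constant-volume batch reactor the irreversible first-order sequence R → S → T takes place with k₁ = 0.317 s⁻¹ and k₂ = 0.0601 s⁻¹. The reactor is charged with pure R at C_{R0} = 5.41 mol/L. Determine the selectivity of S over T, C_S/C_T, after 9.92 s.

1.90

Solving the coupled first-order balances gives C_S(t) = [k₁/(k₂−k₁)]·C_{R0}·(e^(−k₁t) − e^(−k₂t)).
e^(−k₁t) = e^(−0.317×9.92) = e^(−3.145) = 0.04308; e^(−k₂t) = e^(−0.5962) = 0.5509.
C_S = 0.317×5.41/(0.0601−0.317) × (0.04308−0.5509) = (-6.676)×(-0.5078) = 3.390 mol/L.
C_R = C_{R0}e^(−k₁t) = 0.2331 mol/L, so C_T = C_{R0}−C_R−C_S = 1.787 mol/L; C_S/C_T = 1.90.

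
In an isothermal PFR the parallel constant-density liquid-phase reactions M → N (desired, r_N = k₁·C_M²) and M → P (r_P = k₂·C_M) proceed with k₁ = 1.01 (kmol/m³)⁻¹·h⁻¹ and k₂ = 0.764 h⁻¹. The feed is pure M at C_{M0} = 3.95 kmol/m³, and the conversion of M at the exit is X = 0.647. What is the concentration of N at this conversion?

C_M = C_{M0}(1−X) = 1.394 kmol/m³.
Along a PFR/batch, dC_P/dC_M = −r_P/(r_N+r_P) = −k₂/(k₂+k₁·C_M).
Integrating from C_{M0} to C_M: C_P = (0.764/1.01)·ln[(0.764+1.01·3.95)/(0.764+1.01·1.39)] = 0.7564·ln(4.753/2.172) = 0.5924 kmol/m³.
Then C_N = (C_{M0}−C_M) − C_P = 2.556 − 0.5924 = 1.963 kmol/m³.

1.96 kmol/m³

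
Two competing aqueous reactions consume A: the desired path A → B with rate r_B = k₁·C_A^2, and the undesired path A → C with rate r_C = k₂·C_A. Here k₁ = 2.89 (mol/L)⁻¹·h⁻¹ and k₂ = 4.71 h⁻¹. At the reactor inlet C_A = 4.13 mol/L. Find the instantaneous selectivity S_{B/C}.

S_{B/C} = r_B/r_C = (k₁·C_A^2)/(k₂·C_A) = (k₁/k₂)·C_A.
= (2.89×4.130^2) / (4.71×4.130) = 49.29/19.45 = 2.53.

2.53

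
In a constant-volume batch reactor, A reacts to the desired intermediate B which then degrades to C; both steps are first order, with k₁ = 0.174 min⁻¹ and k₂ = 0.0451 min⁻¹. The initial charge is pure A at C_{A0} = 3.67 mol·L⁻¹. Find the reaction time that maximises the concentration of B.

10.5 min

For first-order series the maximum of C_B occurs at t_opt = ln(k₂/k₁)/(k₂−k₁).
= ln(0.0451/0.174)/(0.0451−0.174) = ln(0.2592)/-0.1289 = -1.350/-0.1289 = 10.5 min.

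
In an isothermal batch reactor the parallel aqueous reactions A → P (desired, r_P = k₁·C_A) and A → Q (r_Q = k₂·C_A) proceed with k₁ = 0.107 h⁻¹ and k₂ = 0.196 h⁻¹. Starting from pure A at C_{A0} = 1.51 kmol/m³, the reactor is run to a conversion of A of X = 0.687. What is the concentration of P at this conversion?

0.366 kmol/m³

C_A = C_{A0}(1−X) = 0.4726 kmol/m³.
Both paths are first order in A, so the instantaneous fraction to P is constant: dC_P/d(−C_A) = k₁/(k₁+k₂) = 0.3531.
C_P = 0.3531·(C_{A0}−C_A) = 0.3531×1.037 = 0.366 kmol/m³.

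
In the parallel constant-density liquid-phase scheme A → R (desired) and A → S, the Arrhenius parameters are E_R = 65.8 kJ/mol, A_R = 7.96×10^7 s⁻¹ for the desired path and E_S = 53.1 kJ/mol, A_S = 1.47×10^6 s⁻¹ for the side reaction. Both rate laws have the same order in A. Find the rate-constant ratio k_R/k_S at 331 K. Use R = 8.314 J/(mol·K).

k_R/k_S = (A_R/A_S)·exp[−(E_R−E_S)/(RT)] = (A_R/A_S)·exp[(E_S−E_R)/(RT)].
(E_S−E_R)/(RT) = (53.1−65.8)×10³/(8.314×331) = -12700/2752 = -4.615.
k_R/k_S = (7.96×10^7/1.47×10^6)·exp(-4.615) = 54.15 × 0.009903 = 0.536.

0.536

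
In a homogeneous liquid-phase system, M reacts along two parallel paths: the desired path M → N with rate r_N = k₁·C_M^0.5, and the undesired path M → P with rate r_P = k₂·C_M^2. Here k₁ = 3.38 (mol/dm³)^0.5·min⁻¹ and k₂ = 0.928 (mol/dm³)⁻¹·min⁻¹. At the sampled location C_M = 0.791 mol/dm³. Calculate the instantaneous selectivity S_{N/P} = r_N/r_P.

S_{N/P} = r_N/r_P = (k₁·C_M^0.5)/(k₂·C_M^2) = (k₁/k₂)·C_M^-1.5.
= (3.38×0.7910^0.5) / (0.928×0.7910^2) = 3.006/0.5806 = 5.18.
The undesired path is higher order in M, so low C_M (CSTR or dilute feed) favours N.

5.18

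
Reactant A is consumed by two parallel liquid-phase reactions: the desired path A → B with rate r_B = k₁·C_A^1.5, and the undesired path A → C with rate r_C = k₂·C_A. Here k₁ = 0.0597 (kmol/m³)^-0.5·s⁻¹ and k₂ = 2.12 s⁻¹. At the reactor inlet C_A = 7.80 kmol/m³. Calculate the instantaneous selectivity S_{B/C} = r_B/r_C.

S_{B/C} = r_B/r_C = (k₁·C_A^1.5)/(k₂·C_A) = (k₁/k₂)·C_A^0.5.
= (0.0597×7.800^1.5) / (2.12×7.800) = 1.301/16.54 = 0.0786.
Since the desired path is higher order in A, keeping C_A high (PFR or concentrated feed) favours B.

0.0786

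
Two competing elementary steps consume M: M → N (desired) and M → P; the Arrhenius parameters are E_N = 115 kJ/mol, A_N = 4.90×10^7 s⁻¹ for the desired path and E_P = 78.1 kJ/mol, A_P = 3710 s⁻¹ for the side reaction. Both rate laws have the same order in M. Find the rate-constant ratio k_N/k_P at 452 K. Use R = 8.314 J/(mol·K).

0.718

With equal orders, S_{N/P} = k_N/k_P = (A_N/A_P)·exp[(E_P−E_N)/(RT)].
(E_P−E_N)/(RT) = (78.1−115)×10³/(8.314×452) = -36900/3758 = -9.819.
k_N/k_P = (4.90×10^7/3710)·exp(-9.819) = 13208 × 5.439×10^-5 = 0.718.
Since E_N > E_P, raising the temperature improves selectivity toward N.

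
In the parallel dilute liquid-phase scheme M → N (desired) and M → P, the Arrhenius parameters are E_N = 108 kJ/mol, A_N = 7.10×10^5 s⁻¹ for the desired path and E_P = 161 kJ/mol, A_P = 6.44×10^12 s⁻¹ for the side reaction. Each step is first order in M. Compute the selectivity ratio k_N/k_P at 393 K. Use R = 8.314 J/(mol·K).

Since both paths have the same order in M, the concentration cancels and S_{N/P} = k_N/k_P = (A_N/A_P)·exp[(E_P−E_N)/(RT)].
(E_P−E_N)/(RT) = (161−108)×10³/(8.314×393) = 53000/3267 = 16.22.
k_N/k_P = (7.10×10^5/6.44×10^12)·exp(16.22) = 1.102×10^-7 × 1.108×10^7 = 1.22.
Since E_N < E_P, lowering the temperature improves selectivity toward N.

1.22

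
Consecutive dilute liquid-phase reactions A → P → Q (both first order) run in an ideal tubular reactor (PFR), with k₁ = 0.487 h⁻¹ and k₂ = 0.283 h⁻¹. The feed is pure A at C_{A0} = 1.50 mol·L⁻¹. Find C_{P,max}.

0.706 mol·L⁻¹

Evaluating C_P at τ_opt = ln(k₂/k₁)/(k₂−k₁) gives C_{P,max}/C_{A0} = (k₁/k₂)^[k₂/(k₂−k₁)].
= (0.487/0.283)^(0.283/(0.283−0.487)) = (1.721)^(-1.387) = 0.4709.
C_{P,max} = 0.4709×1.50 = 0.706 mol·L⁻¹.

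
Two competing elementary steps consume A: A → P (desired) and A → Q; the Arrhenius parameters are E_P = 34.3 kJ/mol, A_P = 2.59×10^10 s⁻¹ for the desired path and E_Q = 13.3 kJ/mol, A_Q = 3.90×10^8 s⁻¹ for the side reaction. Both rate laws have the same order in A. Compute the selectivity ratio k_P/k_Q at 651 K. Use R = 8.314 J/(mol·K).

With equal orders, S_{P/Q} = k_P/k_Q = (A_P/A_Q)·exp[(E_Q−E_P)/(RT)].
(E_Q−E_P)/(RT) = (13.3−34.3)×10³/(8.314×651) = -21000/5412 = -3.880.
k_P/k_Q = (2.59×10^10/3.90×10^8)·exp(-3.880) = 66.41 × 0.02065 = 1.37.

1.37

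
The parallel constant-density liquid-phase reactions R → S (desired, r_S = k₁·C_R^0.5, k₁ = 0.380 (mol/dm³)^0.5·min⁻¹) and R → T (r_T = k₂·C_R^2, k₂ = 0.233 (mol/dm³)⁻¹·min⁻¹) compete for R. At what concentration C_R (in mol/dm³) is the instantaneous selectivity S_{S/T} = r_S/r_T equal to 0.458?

S_{S/T} = (k₁/k₂)·C_R^-1.5 ⇒ C_R = (S·k₂/k₁)^(1/(-1.5)).
= (0.458×0.233/0.380)^(-0.6667) = (0.2808)^(-0.6667) = 2.33 mol/dm³.

2.33 mol/dm³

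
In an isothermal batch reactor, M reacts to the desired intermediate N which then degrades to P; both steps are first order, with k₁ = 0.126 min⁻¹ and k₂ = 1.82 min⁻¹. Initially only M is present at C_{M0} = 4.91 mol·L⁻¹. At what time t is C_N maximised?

1.58 min

Setting dC_N/dt = 0 gives t_opt = ln(k₂/k₁)/(k₂−k₁).
= ln(1.82/0.126)/(1.82−0.126) = ln(14.44)/1.694 = 2.670/1.694 = 1.58 min.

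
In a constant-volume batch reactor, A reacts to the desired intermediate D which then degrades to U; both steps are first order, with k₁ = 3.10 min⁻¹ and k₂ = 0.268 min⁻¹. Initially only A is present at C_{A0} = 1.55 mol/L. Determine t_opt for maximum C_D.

0.864 min

Setting dC_D/dt = 0 gives t_opt = ln(k₂/k₁)/(k₂−k₁).
= ln(0.268/3.10)/(0.268−3.10) = ln(0.08645)/-2.832 = -2.448/-2.832 = 0.864 min.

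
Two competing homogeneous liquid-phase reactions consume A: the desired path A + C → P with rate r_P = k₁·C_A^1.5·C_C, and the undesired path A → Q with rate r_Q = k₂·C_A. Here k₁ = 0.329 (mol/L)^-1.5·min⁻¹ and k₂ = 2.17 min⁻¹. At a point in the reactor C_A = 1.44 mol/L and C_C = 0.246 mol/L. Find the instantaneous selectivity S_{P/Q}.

S_{P/Q} = r_P/r_Q = (k₁·C_A^1.5·C_C)/(k₂·C_A) = (k₁/k₂)·C_A^0.5·C_C.
= (0.329×1.440^1.5×0.2460) / (2.17×1.440) = 0.1399/3.125 = 0.0448.
Since the desired path is higher order in A, keeping C_A high (PFR or concentrated feed) favours P.

0.0448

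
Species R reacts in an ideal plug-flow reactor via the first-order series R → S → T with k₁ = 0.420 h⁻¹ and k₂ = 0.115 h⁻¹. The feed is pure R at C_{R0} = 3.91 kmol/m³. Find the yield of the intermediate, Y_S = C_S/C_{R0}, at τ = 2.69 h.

The intermediate concentration in a first-order A→B→C sequence is C_S = k₁C_{R0}(e^(−k₁τ) − e^(−k₂τ))/(k₂−k₁).
e^(−k₁τ) = e^(−0.420×2.69) = e^(−1.130) = 0.3231; e^(−k₂τ) = e^(−0.3094) = 0.7339.
C_S = 0.420×3.91/(0.115−0.420) × (0.3231−0.7339) = (-5.384)×(-0.4108) = 2.212 kmol/m³.
Y_S = C_S/C_{R0} = 2.212/3.91 = 0.566.

0.566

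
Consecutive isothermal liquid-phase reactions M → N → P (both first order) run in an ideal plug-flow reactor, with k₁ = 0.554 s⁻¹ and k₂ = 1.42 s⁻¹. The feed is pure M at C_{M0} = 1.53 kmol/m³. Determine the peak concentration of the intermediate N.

0.327 kmol/m³

For a first-order series the maximum intermediate yield is C_{N,max}/C_{M0} = (k₁/k₂)^[k₂/(k₂−k₁)].
= (0.554/1.42)^(1.42/(1.42−0.554)) = (0.3901)^(1.640) = 0.2137.
C_{N,max} = 0.2137×1.53 = 0.327 kmol/m³.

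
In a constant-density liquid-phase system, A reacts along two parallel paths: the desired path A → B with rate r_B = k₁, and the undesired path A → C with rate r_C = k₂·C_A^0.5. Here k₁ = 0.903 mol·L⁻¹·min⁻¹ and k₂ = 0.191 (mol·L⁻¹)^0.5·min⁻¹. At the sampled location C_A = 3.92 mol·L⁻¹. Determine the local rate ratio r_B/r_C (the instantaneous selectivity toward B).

2.39

S_{B/C} = r_B/r_C = (k₁)/(k₂·C_A^0.5) = (k₁/k₂)·C_A^-0.5.
= (0.903) / (0.191×3.920^0.5) = 0.9030/0.3782 = 2.39.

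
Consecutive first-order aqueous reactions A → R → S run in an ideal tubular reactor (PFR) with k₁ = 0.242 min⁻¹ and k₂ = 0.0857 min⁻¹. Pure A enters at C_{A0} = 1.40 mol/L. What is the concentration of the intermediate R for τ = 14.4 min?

Solving the coupled first-order balances gives C_R(τ) = [k₁/(k₂−k₁)]·C_{A0}·(e^(−k₁τ) − e^(−k₂τ)).
e^(−k₁τ) = e^(−0.242×14.4) = e^(−3.485) = 0.03066; e^(−k₂τ) = e^(−1.234) = 0.2911.
C_R = 0.242×1.40/(0.0857−0.242) × (0.03066−0.2911) = (-2.168)×(-0.2604) = 0.5645 mol/L.

0.565 mol/L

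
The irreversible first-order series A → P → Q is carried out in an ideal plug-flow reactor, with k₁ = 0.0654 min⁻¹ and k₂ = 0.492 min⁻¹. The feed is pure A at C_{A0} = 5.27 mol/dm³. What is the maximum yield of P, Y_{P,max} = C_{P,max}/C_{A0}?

For a first-order series the maximum intermediate yield is C_{P,max}/C_{A0} = (k₁/k₂)^[k₂/(k₂−k₁)].
= (0.0654/0.492)^(0.492/(0.492−0.0654)) = (0.1329)^(1.153) = 0.09756.

0.0976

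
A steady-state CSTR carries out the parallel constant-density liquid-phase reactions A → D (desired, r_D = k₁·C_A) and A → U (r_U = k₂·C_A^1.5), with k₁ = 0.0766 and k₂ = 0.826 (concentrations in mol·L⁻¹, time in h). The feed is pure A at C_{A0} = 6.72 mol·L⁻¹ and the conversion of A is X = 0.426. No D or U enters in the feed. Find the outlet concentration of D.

0.129 mol·L⁻¹

Exit C_A = C_{A0}(1−X) = 6.72×0.574 = 3.857 mol·L⁻¹.
In a CSTR the entire volume is at exit conditions, so r_D = 0.0766×3.857 = 0.2955 and r_U = 0.826×3.857^1.5 = 6.258.
Fraction of consumed A going to D: r_D/(r_D+r_U) = 0.04509.
C_D = 0.04509·C_{A0}·X = 0.04509×6.72×0.426 = 0.129 mol·L⁻¹.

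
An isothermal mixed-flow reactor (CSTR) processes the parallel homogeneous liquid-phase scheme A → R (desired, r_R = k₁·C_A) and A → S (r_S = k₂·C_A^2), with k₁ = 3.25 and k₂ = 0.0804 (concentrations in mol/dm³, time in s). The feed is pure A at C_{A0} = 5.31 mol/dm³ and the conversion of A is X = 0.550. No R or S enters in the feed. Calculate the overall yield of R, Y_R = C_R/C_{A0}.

0.519

Exit C_A = C_{A0}(1−X) = 5.31×0.450 = 2.389 mol/dm³.
In a CSTR the entire volume is at exit conditions, so r_R = 3.25×2.389 = 7.766 and r_S = 0.0804×2.389^2 = 0.4591.
Fraction of consumed A going to R: r_R/(r_R+r_S) = 0.9442.
C_R = 0.9442·C_{A0}·X = 0.9442×5.31×0.550 = 2.76 mol/dm³; Y_R = C_R/C_{A0} = 0.519.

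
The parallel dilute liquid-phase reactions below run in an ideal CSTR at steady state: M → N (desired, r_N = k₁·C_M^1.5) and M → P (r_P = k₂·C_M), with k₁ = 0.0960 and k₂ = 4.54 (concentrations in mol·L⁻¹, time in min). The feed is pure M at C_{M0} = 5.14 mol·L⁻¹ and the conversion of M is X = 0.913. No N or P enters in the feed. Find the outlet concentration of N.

Exit C_M = C_{M0}(1−X) = 5.14×0.0870 = 0.4472 mol·L⁻¹.
Rates in a CSTR are evaluated at the outlet concentration: r_N = 0.0960×0.4472^1.5 = 0.02871, r_P = 4.54×0.4472 = 2.030.
Fraction of consumed M going to N: r_N/(r_N+r_P) = 0.01394.
C_N = 0.01394·C_{M0}·X = 0.01394×5.14×0.913 = 0.0654 mol·L⁻¹.

0.0654 mol·L⁻¹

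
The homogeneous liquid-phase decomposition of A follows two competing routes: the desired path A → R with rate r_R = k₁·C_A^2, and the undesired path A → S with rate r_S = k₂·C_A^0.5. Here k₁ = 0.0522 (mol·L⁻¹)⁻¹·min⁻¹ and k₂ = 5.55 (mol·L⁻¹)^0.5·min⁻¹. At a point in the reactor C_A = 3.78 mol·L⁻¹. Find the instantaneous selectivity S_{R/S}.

0.0691

S_{R/S} = r_R/r_S = (k₁·C_A^2)/(k₂·C_A^0.5) = (k₁/k₂)·C_A^1.5.
= (0.0522×3.780^2) / (5.55×3.780^0.5) = 0.7459/10.79 = 0.0691.
Since the desired path is higher order in A, keeping C_A high (PFR or concentrated feed) favours R.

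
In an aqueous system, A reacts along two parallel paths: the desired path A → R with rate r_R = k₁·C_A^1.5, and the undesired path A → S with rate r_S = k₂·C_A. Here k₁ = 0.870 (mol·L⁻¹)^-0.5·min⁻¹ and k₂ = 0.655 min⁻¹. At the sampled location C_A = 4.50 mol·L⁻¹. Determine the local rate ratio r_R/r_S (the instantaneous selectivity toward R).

2.82

S_{R/S} = r_R/r_S = (k₁·C_A^1.5)/(k₂·C_A) = (k₁/k₂)·C_A^0.5.
= (0.870×4.500^1.5) / (0.655×4.500) = 8.305/2.948 = 2.82.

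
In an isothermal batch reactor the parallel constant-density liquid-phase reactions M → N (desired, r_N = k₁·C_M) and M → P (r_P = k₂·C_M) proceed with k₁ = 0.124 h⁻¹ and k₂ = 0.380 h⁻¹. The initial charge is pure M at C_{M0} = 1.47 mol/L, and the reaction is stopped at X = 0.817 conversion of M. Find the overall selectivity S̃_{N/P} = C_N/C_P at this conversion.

C_M = C_{M0}(1−X) = 0.2690 mol/L.
Both paths are first order in M, so the instantaneous fraction to N is constant: dC_N/d(−C_M) = k₁/(k₁+k₂) = 0.2460.
C_N = 0.2460·(C_{M0}−C_M) = 0.2460×1.201 = 0.295 mol/L.
C_P = (C_{M0}−C_M)−C_N = 0.9055 mol/L; S̃_{N/P} = 0.2955/0.9055 = 0.326.

0.326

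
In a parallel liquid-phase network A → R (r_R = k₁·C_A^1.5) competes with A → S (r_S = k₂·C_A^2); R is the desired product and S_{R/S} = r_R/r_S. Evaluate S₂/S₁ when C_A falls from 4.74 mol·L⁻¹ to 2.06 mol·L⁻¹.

1.52

S_{R/S} = (k₁/k₂)·C_A^-0.5, so S₂/S₁ = (C_{A,2}/C_{A,1})^-0.5.
= (2.06/4.74)^(-0.5) = (0.4346)^(-0.5) = 1.52.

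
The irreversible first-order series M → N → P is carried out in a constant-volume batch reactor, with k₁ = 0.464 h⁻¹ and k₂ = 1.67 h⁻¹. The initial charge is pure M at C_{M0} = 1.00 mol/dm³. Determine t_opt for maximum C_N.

1.06 h

For first-order series the maximum of C_N occurs at t_opt = ln(k₂/k₁)/(k₂−k₁).
= ln(1.67/0.464)/(1.67−0.464) = ln(3.599)/1.206 = 1.281/1.206 = 1.06 h.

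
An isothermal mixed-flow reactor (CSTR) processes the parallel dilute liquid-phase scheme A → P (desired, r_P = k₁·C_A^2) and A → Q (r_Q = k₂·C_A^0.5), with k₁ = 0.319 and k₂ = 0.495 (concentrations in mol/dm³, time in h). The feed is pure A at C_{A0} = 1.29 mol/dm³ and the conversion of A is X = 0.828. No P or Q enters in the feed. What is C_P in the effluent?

0.0674 mol/dm³

Exit C_A = C_{A0}(1−X) = 1.29×0.172 = 0.2219 mol/dm³.
Rates in a CSTR are evaluated at the outlet concentration: r_P = 0.319×0.2219^2 = 0.01570, r_Q = 0.495×0.2219^0.5 = 0.2332.
Fraction of consumed A going to P: r_P/(r_P+r_Q) = 0.06310.
C_P = 0.06310·C_{A0}·X = 0.06310×1.29×0.828 = 0.0674 mol/dm³.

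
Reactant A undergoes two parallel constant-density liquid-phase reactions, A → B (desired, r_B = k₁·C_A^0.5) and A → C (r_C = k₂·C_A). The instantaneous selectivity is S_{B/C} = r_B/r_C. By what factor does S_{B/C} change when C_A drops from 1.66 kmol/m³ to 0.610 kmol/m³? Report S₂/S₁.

1.65

S_{B/C} = (k₁/k₂)·C_A^-0.5, so S₂/S₁ = (C_{A,2}/C_{A,1})^-0.5.
= (0.610/1.66)^(-0.5) = (0.3675)^(-0.5) = 1.65.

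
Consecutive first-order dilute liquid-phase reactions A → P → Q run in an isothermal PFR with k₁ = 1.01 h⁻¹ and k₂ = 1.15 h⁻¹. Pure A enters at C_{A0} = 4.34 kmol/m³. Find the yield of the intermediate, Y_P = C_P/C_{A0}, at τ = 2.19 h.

0.209

For first-order series with pure A initially, C_P(τ) = k₁C_{A0}/(k₂−k₁)·(e^(−k₁τ) − e^(−k₂τ)).
e^(−k₁τ) = e^(−1.01×2.19) = e^(−2.212) = 0.1095; e^(−k₂τ) = e^(−2.518) = 0.08058.
C_P = 1.01×4.34/(1.15−1.01) × (0.1095−0.08058) = 31.31×0.02891 = 0.9052 kmol/m³.
Y_P = C_P/C_{A0} = 0.9052/4.34 = 0.209.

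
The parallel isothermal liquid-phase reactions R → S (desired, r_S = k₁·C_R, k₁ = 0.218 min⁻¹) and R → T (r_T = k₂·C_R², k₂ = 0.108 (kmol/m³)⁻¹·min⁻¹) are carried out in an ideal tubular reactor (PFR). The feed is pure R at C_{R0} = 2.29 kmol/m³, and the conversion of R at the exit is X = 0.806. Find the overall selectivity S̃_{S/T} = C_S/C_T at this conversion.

1.58

C_R = C_{R0}(1−X) = 0.4443 kmol/m³.
Along a PFR/batch, dC_S/dC_R = −r_S/(r_S+r_T) = −k₁/(k₁+k₂·C_R).
Integrating from C_{R0} to C_R: C_S = (0.218/0.108)·ln[(0.218+0.108·2.29)/(0.218+0.108·0.444)] = 2.019·ln(0.4653/0.2660) = 1.129 kmol/m³.
C_T = (C_{R0}−C_R)−C_S = 0.7168 kmol/m³; S̃_{S/T} = 1.129/0.7168 = 1.58.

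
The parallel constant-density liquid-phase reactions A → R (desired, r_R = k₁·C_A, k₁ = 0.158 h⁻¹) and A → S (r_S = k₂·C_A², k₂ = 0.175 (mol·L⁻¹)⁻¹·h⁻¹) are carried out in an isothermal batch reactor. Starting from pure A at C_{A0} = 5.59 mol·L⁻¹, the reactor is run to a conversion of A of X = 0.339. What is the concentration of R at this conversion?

0.312 mol·L⁻¹

C_A = C_{A0}(1−X) = 3.695 mol·L⁻¹.
Along a PFR/batch, dC_R/dC_A = −r_R/(r_R+r_S) = −k₁/(k₁+k₂·C_A).
Integrating from C_{A0} to C_A: C_R = (0.158/0.175)·ln[(0.158+0.175·5.59)/(0.158+0.175·3.69)] = 0.9029·ln(1.136/0.8046) = 0.3116 mol·L⁻¹.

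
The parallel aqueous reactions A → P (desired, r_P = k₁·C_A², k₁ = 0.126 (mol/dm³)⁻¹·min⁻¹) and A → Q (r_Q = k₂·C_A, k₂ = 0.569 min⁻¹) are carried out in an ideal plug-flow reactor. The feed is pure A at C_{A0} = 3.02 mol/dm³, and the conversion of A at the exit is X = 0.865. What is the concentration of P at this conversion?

0.690 mol/dm³

C_A = C_{A0}(1−X) = 0.4077 mol/dm³.
Along a PFR/batch, dC_Q/dC_A = −r_Q/(r_P+r_Q) = −k₂/(k₂+k₁·C_A).
Integrating from C_{A0} to C_A: C_Q = (0.569/0.126)·ln[(0.569+0.126·3.02)/(0.569+0.126·0.408)] = 4.516·ln(0.9495/0.6204) = 1.922 mol/dm³.
Then C_P = (C_{A0}−C_A) − C_Q = 2.612 − 1.922 = 0.6902 mol/dm³.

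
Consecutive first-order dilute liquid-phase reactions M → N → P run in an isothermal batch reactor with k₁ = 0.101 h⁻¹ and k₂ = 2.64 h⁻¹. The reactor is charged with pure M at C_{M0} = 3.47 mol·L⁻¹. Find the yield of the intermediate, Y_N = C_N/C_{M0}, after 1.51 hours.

0.0334

Solving the coupled first-order balances gives C_N(t) = [k₁/(k₂−k₁)]·C_{M0}·(e^(−k₁t) − e^(−k₂t)).
e^(−k₁t) = e^(−0.101×1.51) = e^(−0.1525) = 0.8586; e^(−k₂t) = e^(−3.986) = 0.01857.
C_N = 0.101×3.47/(2.64−0.101) × (0.8586−0.01857) = 0.1380×0.8400 = 0.1159 mol·L⁻¹.
Y_N = C_N/C_{M0} = 0.1159/3.47 = 0.0334.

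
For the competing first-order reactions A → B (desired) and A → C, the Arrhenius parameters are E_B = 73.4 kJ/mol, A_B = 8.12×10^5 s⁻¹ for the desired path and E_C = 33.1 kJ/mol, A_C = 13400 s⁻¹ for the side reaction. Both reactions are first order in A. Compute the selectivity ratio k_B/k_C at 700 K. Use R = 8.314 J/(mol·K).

0.0596

With equal orders, S_{B/C} = k_B/k_C = (A_B/A_C)·exp[(E_C−E_B)/(RT)].
(E_C−E_B)/(RT) = (33.1−73.4)×10³/(8.314×700) = -40300/5820 = -6.925.
k_B/k_C = (8.12×10^5/13400)·exp(-6.925) = 60.60 × 9.833×10^-4 = 0.0596.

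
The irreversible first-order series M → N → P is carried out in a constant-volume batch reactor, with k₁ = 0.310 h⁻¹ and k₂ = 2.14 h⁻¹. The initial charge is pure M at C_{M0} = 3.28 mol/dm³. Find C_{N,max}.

Evaluating C_N at t_opt = ln(k₂/k₁)/(k₂−k₁) gives C_{N,max}/C_{M0} = (k₁/k₂)^[k₂/(k₂−k₁)].
= (0.310/2.14)^(2.14/(2.14−0.310)) = (0.1449)^(1.169) = 0.1044.
C_{N,max} = 0.1044×3.28 = 0.343 mol/dm³.

0.343 mol/dm³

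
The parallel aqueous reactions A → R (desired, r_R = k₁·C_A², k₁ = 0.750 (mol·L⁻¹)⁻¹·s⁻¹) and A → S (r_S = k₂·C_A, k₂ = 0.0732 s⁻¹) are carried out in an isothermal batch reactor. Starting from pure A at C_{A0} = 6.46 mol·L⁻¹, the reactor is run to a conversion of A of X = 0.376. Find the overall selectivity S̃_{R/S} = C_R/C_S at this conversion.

52.8

C_A = C_{A0}(1−X) = 4.031 mol·L⁻¹.
Along a PFR/batch, dC_S/dC_A = −r_S/(r_R+r_S) = −k₂/(k₂+k₁·C_A).
Integrating from C_{A0} to C_A: C_S = (0.0732/0.750)·ln[(0.0732+0.750·6.46)/(0.0732+0.750·4.03)] = 0.09760·ln(4.918/3.096) = 0.04516 mol·L⁻¹.
Then C_R = (C_{A0}−C_A) − C_S = 2.429 − 0.04516 = 2.384 mol·L⁻¹.
S̃_{R/S} = C_R/C_S = 2.384/0.04516 = 52.8.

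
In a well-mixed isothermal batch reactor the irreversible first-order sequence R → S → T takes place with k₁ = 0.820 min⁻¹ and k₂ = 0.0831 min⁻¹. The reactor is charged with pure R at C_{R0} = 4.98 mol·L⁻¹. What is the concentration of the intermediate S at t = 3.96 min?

3.77 mol·L⁻¹

Solving the coupled first-order balances gives C_S(t) = [k₁/(k₂−k₁)]·C_{R0}·(e^(−k₁t) − e^(−k₂t)).
e^(−k₁t) = e^(−0.820×3.96) = e^(−3.247) = 0.03888; e^(−k₂t) = e^(−0.3291) = 0.7196.
C_S = 0.820×4.98/(0.0831−0.820) × (0.03888−0.7196) = (-5.542)×(-0.6807) = 3.772 mol·L⁻¹.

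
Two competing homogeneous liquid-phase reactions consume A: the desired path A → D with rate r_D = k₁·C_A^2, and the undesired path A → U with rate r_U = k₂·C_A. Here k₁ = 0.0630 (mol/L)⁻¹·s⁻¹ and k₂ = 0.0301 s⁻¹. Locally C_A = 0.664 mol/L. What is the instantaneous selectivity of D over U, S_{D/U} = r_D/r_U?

S_{D/U} = r_D/r_U = (k₁·C_A^2)/(k₂·C_A) = (k₁/k₂)·C_A.
= (0.0630×0.6640^2) / (0.0301×0.6640) = 0.02778/0.01999 = 1.39.
Since the desired path is higher order in A, keeping C_A high (PFR or concentrated feed) favours D.

1.39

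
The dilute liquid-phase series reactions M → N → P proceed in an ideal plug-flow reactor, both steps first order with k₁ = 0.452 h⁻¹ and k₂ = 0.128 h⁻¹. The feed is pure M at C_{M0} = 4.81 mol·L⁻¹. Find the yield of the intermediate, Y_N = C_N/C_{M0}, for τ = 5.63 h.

For first-order series with pure M initially, C_N(τ) = k₁C_{M0}/(k₂−k₁)·(e^(−k₁τ) − e^(−k₂τ)).
e^(−k₁τ) = e^(−0.452×5.63) = e^(−2.545) = 0.07849; e^(−k₂τ) = e^(−0.7206) = 0.4864.
C_N = 0.452×4.81/(0.128−0.452) × (0.07849−0.4864) = (-6.710)×(-0.4079) = 2.737 mol·L⁻¹.
Y_N = C_N/C_{M0} = 2.737/4.81 = 0.569.

0.569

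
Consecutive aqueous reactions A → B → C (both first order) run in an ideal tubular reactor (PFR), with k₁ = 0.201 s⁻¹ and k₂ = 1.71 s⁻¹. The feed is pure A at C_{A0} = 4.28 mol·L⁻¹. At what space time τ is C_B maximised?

1.42 s

For first-order series the maximum of C_B occurs at τ_opt = ln(k₂/k₁)/(k₂−k₁).
= ln(1.71/0.201)/(1.71−0.201) = ln(8.507)/1.509 = 2.141/1.509 = 1.42 s.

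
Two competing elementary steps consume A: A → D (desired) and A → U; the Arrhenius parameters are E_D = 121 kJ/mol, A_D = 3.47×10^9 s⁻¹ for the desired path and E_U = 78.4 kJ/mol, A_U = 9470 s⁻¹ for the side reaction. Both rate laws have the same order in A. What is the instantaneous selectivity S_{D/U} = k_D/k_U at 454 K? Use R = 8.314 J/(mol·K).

Since both paths have the same order in A, the concentration cancels and S_{D/U} = k_D/k_U = (A_D/A_U)·exp[(E_U−E_D)/(RT)].
(E_U−E_D)/(RT) = (78.4−121)×10³/(8.314×454) = -42600/3775 = -11.29.
k_D/k_U = (3.47×10^9/9470)·exp(-11.29) = 3.664×10^5 × 1.255×10^-5 = 4.60.
Since E_D > E_U, raising the temperature improves selectivity toward D.

4.60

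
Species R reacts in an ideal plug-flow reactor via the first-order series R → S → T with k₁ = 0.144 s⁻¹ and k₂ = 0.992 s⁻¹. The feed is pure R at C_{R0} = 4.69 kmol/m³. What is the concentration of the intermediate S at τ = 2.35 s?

Solving the coupled first-order balances gives C_S(τ) = [k₁/(k₂−k₁)]·C_{R0}·(e^(−k₁τ) − e^(−k₂τ)).
e^(−k₁τ) = e^(−0.144×2.35) = e^(−0.3384) = 0.7129; e^(−k₂τ) = e^(−2.331) = 0.09718.
C_S = 0.144×4.69/(0.992−0.144) × (0.7129−0.09718) = 0.7964×0.6157 = 0.4904 kmol/m³.

0.490 kmol/m³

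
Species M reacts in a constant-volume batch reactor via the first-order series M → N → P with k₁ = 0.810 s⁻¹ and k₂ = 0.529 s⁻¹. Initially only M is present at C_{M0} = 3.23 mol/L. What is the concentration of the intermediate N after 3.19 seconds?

Solving the coupled first-order balances gives C_N(t) = [k₁/(k₂−k₁)]·C_{M0}·(e^(−k₁t) − e^(−k₂t)).
e^(−k₁t) = e^(−0.810×3.19) = e^(−2.584) = 0.07548; e^(−k₂t) = e^(−1.688) = 0.1850.
C_N = 0.810×3.23/(0.529−0.810) × (0.07548−0.1850) = (-9.311)×(-0.1095) = 1.020 mol/L.

1.02 mol/L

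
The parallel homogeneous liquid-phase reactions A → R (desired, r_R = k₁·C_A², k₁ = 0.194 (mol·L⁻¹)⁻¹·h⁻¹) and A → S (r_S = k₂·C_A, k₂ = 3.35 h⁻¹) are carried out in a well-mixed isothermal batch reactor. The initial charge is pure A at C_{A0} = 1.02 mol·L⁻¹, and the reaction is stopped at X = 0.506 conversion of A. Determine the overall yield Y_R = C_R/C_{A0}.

0.0214

C_A = C_{A0}(1−X) = 0.5039 mol·L⁻¹.
Along a PFR/batch, dC_S/dC_A = −r_S/(r_R+r_S) = −k₂/(k₂+k₁·C_A).
Integrating from C_{A0} to C_A: C_S = (3.35/0.194)·ln[(3.35+0.194·1.02)/(3.35+0.194·0.504)] = 17.27·ln(3.548/3.448) = 0.4943 mol·L⁻¹.
Then C_R = (C_{A0}−C_A) − C_S = 0.5161 − 0.4943 = 0.02178 mol·L⁻¹.
Y_R = C_R/C_{A0} = 0.02178/1.02 = 0.0214.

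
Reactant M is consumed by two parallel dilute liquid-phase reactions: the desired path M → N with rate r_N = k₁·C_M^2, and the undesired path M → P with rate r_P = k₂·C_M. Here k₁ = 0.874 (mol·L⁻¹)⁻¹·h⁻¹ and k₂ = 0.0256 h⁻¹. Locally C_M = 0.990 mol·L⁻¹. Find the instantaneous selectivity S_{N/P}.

33.8

S_{N/P} = r_N/r_P = (k₁·C_M^2)/(k₂·C_M) = (k₁/k₂)·C_M.
= (0.874×0.9900^2) / (0.0256×0.9900) = 0.8566/0.02534 = 33.8.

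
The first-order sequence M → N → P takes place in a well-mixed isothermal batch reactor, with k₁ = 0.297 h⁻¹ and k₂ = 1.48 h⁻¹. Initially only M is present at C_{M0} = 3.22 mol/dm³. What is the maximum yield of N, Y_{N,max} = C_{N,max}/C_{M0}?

For a first-order series the maximum intermediate yield is C_{N,max}/C_{M0} = (k₁/k₂)^[k₂/(k₂−k₁)].
= (0.297/1.48)^(1.48/(1.48−0.297)) = (0.2007)^(1.251) = 0.1341.

0.134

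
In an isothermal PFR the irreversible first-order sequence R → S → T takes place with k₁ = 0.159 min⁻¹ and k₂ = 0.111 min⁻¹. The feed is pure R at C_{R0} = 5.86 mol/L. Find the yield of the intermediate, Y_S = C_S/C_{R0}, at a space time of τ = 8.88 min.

For first-order series with pure R initially, C_S(τ) = k₁C_{R0}/(k₂−k₁)·(e^(−k₁τ) − e^(−k₂τ)).
e^(−k₁τ) = e^(−0.159×8.88) = e^(−1.412) = 0.2437; e^(−k₂τ) = e^(−0.9857) = 0.3732.
C_S = 0.159×5.86/(0.111−0.159) × (0.2437−0.3732) = (-19.41)×(-0.1295) = 2.514 mol/L.
Y_S = C_S/C_{R0} = 2.514/5.86 = 0.429.

0.429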